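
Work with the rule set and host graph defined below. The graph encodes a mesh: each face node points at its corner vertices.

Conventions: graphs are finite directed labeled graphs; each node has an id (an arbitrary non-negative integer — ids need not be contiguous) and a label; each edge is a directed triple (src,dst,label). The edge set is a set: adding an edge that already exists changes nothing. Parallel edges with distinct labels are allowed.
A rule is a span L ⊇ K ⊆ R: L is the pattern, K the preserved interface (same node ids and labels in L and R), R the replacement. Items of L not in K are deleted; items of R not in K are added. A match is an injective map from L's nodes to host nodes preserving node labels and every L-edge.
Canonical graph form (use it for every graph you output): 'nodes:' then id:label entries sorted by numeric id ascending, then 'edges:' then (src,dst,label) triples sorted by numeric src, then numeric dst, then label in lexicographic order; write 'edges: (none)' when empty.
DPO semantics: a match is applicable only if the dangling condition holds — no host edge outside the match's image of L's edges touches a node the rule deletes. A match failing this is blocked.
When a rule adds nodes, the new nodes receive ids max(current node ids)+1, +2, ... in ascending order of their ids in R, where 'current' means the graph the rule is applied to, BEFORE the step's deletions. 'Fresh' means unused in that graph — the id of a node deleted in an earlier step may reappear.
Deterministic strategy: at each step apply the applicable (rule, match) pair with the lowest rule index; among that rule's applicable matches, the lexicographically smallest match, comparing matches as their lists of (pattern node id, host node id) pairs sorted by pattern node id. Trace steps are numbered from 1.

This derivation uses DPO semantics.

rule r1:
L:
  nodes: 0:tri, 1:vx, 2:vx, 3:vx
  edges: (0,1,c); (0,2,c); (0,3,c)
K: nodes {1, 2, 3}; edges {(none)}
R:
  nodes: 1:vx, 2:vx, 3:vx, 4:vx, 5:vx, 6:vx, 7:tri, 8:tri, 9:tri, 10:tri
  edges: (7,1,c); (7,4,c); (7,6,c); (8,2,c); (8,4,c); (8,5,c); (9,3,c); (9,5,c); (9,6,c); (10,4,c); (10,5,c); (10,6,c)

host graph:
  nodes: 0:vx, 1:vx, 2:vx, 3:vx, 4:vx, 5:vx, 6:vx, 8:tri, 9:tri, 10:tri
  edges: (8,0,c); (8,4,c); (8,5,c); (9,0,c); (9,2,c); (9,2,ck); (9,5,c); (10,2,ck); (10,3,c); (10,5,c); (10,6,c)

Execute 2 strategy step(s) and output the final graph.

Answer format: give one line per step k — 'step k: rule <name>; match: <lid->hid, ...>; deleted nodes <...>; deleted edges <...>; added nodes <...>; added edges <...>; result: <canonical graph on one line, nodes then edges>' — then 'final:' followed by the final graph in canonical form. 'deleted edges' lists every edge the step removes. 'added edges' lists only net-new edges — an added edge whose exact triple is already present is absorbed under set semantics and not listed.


step 1: rule r1; match: 0->8, 1->0, 2->4, 3->5; deleted nodes 8; deleted edges (8,0,c); (8,4,c); (8,5,c); added nodes 11, 12, 13, 14, 15, 16, 17; added edges (14,0,c); (14,11,c); (14,13,c); (15,4,c); (15,11,c); (15,12,c); (16,5,c); (16,12,c); (16,13,c); (17,11,c); (17,12,c); (17,13,c); result: nodes: 0:vx, 1:vx, 2:vx, 3:vx, 4:vx, 5:vx, 6:vx, 9:tri, 10:tri, 11:vx, 12:vx, 13:vx, 14:tri, 15:tri, 16:tri, 17:tri edges: (9,0,c); (9,2,c); (9,2,ck); (9,5,c); (10,2,ck); (10,3,c); (10,5,c); (10,6,c); (14,0,c); (14,11,c); (14,13,c); (15,4,c); (15,11,c); (15,12,c); (16,5,c); (16,12,c); (16,13,c); (17,11,c); (17,12,c); (17,13,c)
step 2: rule r1; match: 0->14, 1->0, 2->11, 3->13; deleted nodes 14; deleted edges (14,0,c); (14,11,c); (14,13,c); added nodes 18, 19, 20, 21, 22, 23, 24; added edges (21,0,c); (21,18,c); (21,20,c); (22,11,c); (22,18,c); (22,19,c); (23,13,c); (23,19,c); (23,20,c); (24,18,c); (24,19,c); (24,20,c); result: nodes: 0:vx, 1:vx, 2:vx, 3:vx, 4:vx, 5:vx, 6:vx, 9:tri, 10:tri, 11:vx, 12:vx, 13:vx, 15:tri, 16:tri, 17:tri, 18:vx, 19:vx, 20:vx, 21:tri, 22:tri, 23:tri, 24:tri edges: (9,0,c); (9,2,c); (9,2,ck); (9,5,c); (10,2,ck); (10,3,c); (10,5,c); (10,6,c); (15,4,c); (15,11,c); (15,12,c); (16,5,c); (16,12,c); (16,13,c); (17,11,c); (17,12,c); (17,13,c); (21,0,c); (21,18,c); (21,20,c); (22,11,c); (22,18,c); (22,19,c); (23,13,c); (23,19,c); (23,20,c); (24,18,c); (24,19,c); (24,20,c)
final:
nodes: 0:vx, 1:vx, 2:vx, 3:vx, 4:vx, 5:vx, 6:vx, 9:tri, 10:tri, 11:vx, 12:vx, 13:vx, 15:tri, 16:tri, 17:tri, 18:vx, 19:vx, 20:vx, 21:tri, 22:tri, 23:tri, 24:tri
edges: (9,0,c); (9,2,c); (9,2,ck); (9,5,c); (10,2,ck); (10,3,c); (10,5,c); (10,6,c); (15,4,c); (15,11,c); (15,12,c); (16,5,c); (16,12,c); (16,13,c); (17,11,c); (17,12,c); (17,13,c); (21,0,c); (21,18,c); (21,20,c); (22,11,c); (22,18,c); (22,19,c); (23,13,c); (23,19,c); (23,20,c); (24,18,c); (24,19,c); (24,20,c)


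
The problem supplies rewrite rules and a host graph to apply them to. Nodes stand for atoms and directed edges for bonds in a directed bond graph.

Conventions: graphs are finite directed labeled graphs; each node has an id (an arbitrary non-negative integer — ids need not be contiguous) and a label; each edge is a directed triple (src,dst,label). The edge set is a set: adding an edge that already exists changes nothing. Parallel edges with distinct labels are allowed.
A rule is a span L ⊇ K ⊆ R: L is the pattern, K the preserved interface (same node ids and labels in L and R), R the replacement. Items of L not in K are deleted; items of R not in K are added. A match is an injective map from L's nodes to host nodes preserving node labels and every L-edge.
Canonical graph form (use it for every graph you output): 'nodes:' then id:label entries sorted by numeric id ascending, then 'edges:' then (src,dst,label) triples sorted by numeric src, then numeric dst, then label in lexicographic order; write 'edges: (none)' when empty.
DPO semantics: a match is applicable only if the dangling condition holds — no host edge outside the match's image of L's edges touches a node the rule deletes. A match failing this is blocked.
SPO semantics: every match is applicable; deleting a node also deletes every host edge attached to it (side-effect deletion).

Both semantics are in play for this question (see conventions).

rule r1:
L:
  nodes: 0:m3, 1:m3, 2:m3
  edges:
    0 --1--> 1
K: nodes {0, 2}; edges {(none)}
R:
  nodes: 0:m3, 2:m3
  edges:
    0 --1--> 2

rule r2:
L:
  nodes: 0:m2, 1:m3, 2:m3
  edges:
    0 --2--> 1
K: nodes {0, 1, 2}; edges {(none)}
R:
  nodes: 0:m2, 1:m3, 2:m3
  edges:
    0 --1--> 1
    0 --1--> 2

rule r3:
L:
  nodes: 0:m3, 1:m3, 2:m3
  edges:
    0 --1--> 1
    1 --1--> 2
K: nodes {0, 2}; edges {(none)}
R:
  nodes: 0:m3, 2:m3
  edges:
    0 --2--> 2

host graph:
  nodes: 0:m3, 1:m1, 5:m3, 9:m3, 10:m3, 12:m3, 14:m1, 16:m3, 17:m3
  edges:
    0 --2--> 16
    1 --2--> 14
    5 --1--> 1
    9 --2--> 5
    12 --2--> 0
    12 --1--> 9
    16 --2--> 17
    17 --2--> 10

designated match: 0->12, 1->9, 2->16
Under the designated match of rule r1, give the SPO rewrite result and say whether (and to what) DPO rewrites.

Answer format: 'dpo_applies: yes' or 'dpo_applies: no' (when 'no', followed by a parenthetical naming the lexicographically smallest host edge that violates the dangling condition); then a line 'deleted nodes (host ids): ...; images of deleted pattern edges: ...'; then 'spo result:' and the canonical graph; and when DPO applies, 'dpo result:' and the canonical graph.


dpo_applies: no
(the rule deletes node 9, which keeps host edge (9,5,2) outside the match image — the dangling condition fails, DPO blocks; SPO proceeds and side-deletes such edges)
deleted nodes (host ids): 9; images of deleted pattern edges: (12,9,1)
spo result:
nodes: 0:m3, 1:m1, 5:m3, 10:m3, 12:m3, 14:m1, 16:m3, 17:m3
edges: (0,16,2); (1,14,2); (5,1,1); (12,0,2); (12,16,1); (16,17,2); (17,10,2)


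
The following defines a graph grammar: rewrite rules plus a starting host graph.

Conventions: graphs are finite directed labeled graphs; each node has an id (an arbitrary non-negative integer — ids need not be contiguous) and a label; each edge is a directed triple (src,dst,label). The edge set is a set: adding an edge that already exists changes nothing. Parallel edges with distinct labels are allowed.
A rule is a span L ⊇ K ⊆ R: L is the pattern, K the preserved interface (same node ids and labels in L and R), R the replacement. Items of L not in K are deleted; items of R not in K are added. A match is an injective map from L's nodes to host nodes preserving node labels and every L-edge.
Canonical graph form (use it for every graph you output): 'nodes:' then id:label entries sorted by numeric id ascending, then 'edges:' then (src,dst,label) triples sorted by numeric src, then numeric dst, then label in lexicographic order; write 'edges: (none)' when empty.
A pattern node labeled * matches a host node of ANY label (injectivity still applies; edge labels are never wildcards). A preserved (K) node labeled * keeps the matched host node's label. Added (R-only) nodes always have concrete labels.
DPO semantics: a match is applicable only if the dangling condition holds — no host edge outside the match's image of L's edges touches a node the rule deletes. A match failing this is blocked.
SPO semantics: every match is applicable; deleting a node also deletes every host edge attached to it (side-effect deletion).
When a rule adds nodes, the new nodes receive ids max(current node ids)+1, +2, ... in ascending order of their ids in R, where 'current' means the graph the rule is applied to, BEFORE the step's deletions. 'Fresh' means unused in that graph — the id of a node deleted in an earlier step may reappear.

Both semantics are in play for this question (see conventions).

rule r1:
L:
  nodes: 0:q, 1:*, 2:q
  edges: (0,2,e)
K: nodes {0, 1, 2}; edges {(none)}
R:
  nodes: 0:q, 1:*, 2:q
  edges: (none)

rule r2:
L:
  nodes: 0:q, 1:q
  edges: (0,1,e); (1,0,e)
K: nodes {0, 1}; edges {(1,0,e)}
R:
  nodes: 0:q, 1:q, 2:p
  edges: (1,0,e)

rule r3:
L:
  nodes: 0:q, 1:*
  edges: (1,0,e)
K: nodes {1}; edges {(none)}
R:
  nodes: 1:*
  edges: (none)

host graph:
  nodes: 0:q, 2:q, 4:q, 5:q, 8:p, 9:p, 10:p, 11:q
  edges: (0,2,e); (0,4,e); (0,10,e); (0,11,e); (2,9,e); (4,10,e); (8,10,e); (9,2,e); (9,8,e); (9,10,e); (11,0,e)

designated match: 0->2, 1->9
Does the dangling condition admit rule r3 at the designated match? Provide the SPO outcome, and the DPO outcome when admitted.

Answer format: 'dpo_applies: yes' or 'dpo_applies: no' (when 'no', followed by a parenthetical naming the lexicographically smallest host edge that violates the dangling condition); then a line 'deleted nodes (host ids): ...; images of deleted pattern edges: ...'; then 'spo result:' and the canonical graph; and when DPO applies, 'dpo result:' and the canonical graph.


dpo_applies: no
(the rule deletes node 2, which keeps host edge (0,2,e) outside the match image — the dangling condition fails, DPO blocks; SPO proceeds and side-deletes such edges)
deleted nodes (host ids): 2; images of deleted pattern edges: (9,2,e)
spo result:
nodes: 0:q, 4:q, 5:q, 8:p, 9:p, 10:p, 11:q
edges: (0,4,e); (0,10,e); (0,11,e); (4,10,e); (8,10,e); (9,8,e); (9,10,e); (11,0,e)


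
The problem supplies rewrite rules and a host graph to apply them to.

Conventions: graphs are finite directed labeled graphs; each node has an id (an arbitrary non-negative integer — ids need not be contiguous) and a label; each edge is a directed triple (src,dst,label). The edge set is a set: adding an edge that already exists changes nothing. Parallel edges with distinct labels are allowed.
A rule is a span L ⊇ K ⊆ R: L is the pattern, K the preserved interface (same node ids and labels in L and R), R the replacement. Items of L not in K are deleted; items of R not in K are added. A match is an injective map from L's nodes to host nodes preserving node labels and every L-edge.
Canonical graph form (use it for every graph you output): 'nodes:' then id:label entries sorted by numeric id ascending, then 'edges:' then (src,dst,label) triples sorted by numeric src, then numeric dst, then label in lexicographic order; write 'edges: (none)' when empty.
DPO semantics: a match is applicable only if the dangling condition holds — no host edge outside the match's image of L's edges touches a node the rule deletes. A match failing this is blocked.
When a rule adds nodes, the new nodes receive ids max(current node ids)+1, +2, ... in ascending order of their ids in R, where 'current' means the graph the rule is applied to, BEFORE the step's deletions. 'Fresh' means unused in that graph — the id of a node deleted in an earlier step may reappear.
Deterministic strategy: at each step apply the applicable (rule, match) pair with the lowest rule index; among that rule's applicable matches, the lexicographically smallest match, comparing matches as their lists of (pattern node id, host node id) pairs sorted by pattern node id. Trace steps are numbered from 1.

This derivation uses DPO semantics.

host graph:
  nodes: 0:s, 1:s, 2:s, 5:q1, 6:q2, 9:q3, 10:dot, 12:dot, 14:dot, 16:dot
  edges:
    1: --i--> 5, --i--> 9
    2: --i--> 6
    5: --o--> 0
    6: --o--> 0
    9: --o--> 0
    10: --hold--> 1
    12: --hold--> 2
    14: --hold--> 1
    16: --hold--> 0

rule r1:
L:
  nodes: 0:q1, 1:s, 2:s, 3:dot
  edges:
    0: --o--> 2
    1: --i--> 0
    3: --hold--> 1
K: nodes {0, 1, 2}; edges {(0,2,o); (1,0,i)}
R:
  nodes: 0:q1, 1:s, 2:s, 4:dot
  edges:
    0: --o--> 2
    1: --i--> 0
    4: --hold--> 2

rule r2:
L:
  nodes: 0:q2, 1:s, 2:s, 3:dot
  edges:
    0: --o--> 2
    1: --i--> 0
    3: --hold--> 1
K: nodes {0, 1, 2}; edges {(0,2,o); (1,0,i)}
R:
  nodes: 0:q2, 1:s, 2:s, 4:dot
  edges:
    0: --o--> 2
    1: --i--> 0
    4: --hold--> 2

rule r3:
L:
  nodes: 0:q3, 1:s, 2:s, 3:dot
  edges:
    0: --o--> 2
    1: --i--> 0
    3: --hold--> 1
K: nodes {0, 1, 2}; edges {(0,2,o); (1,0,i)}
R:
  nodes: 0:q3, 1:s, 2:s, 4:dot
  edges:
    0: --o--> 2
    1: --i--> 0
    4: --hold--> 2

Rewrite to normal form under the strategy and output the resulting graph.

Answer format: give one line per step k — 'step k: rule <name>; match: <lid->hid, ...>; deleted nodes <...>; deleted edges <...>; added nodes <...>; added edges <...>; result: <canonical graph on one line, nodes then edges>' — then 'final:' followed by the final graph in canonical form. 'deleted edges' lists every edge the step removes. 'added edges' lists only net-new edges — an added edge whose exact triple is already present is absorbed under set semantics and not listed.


step 1: rule r1; match: 0->5, 1->1, 2->0, 3->10; deleted nodes 10; deleted edges (10,1,hold); added nodes 17; added edges (17,0,hold); result: nodes: 0:s, 1:s, 2:s, 5:q1, 6:q2, 9:q3, 12:dot, 14:dot, 16:dot, 17:dot edges: (1,5,i); (1,9,i); (2,6,i); (5,0,o); (6,0,o); (9,0,o); (12,2,hold); (14,1,hold); (16,0,hold); (17,0,hold)
step 2: rule r1; match: 0->5, 1->1, 2->0, 3->14; deleted nodes 14; deleted edges (14,1,hold); added nodes 18; added edges (18,0,hold); result: nodes: 0:s, 1:s, 2:s, 5:q1, 6:q2, 9:q3, 12:dot, 16:dot, 17:dot, 18:dot edges: (1,5,i); (1,9,i); (2,6,i); (5,0,o); (6,0,o); (9,0,o); (12,2,hold); (16,0,hold); (17,0,hold); (18,0,hold)
step 3: rule r2; match: 0->6, 1->2, 2->0, 3->12; deleted nodes 12; deleted edges (12,2,hold); added nodes 19; added edges (19,0,hold); result: nodes: 0:s, 1:s, 2:s, 5:q1, 6:q2, 9:q3, 16:dot, 17:dot, 18:dot, 19:dot edges: (1,5,i); (1,9,i); (2,6,i); (5,0,o); (6,0,o); (9,0,o); (16,0,hold); (17,0,hold); (18,0,hold); (19,0,hold)
final:
nodes: 0:s, 1:s, 2:s, 5:q1, 6:q2, 9:q3, 16:dot, 17:dot, 18:dot, 19:dot
edges: (1,5,i); (1,9,i); (2,6,i); (5,0,o); (6,0,o); (9,0,o); (16,0,hold); (17,0,hold); (18,0,hold); (19,0,hold)


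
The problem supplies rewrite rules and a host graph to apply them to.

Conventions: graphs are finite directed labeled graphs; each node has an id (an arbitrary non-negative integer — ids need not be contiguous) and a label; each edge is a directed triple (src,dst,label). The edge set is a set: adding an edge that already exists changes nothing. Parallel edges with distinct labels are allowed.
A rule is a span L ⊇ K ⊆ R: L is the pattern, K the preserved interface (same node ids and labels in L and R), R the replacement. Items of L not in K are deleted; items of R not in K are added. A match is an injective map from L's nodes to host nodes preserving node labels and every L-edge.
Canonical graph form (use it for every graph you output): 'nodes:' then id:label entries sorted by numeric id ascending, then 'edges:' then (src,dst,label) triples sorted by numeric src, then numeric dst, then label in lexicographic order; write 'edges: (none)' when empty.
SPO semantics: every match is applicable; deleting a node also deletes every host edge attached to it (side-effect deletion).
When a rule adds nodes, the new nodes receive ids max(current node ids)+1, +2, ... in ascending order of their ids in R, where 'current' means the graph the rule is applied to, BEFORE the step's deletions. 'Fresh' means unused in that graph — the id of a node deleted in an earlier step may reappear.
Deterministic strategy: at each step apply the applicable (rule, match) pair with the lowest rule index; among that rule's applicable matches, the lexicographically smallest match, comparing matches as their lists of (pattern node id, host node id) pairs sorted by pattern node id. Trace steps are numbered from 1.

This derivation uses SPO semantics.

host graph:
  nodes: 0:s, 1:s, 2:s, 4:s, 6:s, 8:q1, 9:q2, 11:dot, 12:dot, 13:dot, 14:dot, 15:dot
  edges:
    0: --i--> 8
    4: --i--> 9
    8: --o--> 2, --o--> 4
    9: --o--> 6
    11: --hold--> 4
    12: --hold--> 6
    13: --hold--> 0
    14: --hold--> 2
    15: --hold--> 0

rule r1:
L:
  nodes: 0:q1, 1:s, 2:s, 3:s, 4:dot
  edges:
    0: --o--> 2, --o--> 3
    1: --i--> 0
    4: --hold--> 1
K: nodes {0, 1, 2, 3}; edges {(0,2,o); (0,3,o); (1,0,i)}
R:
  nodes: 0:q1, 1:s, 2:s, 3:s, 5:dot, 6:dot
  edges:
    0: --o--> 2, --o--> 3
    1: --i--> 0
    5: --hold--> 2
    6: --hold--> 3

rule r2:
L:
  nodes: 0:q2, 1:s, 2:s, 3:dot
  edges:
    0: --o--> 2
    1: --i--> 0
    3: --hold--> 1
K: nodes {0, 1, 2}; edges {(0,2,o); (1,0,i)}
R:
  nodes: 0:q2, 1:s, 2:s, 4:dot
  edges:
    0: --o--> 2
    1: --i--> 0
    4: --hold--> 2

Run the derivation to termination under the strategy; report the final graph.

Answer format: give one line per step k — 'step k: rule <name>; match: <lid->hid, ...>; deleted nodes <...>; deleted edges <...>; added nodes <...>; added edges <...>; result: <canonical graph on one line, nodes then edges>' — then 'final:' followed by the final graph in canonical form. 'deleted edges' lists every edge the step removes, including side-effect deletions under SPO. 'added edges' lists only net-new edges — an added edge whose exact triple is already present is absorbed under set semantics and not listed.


step 1: rule r1; match: 0->8, 1->0, 2->2, 3->4, 4->13; deleted nodes 13; deleted edges (13,0,hold); added nodes 16, 17; added edges (16,2,hold); (17,4,hold); result: nodes: 0:s, 1:s, 2:s, 4:s, 6:s, 8:q1, 9:q2, 11:dot, 12:dot, 14:dot, 15:dot, 16:dot, 17:dot edges: (0,8,i); (4,9,i); (8,2,o); (8,4,o); (9,6,o); (11,4,hold); (12,6,hold); (14,2,hold); (15,0,hold); (16,2,hold); (17,4,hold)
step 2: rule r1; match: 0->8, 1->0, 2->2, 3->4, 4->15; deleted nodes 15; deleted edges (15,0,hold); added nodes 18, 19; added edges (18,2,hold); (19,4,hold); result: nodes: 0:s, 1:s, 2:s, 4:s, 6:s, 8:q1, 9:q2, 11:dot, 12:dot, 14:dot, 16:dot, 17:dot, 18:dot, 19:dot edges: (0,8,i); (4,9,i); (8,2,o); (8,4,o); (9,6,o); (11,4,hold); (12,6,hold); (14,2,hold); (16,2,hold); (17,4,hold); (18,2,hold); (19,4,hold)
step 3: rule r2; match: 0->9, 1->4, 2->6, 3->11; deleted nodes 11; deleted edges (11,4,hold); added nodes 20; added edges (20,6,hold); result: nodes: 0:s, 1:s, 2:s, 4:s, 6:s, 8:q1, 9:q2, 12:dot, 14:dot, 16:dot, 17:dot, 18:dot, 19:dot, 20:dot edges: (0,8,i); (4,9,i); (8,2,o); (8,4,o); (9,6,o); (12,6,hold); (14,2,hold); (16,2,hold); (17,4,hold); (18,2,hold); (19,4,hold); (20,6,hold)
step 4: rule r2; match: 0->9, 1->4, 2->6, 3->17; deleted nodes 17; deleted edges (17,4,hold); added nodes 21; added edges (21,6,hold); result: nodes: 0:s, 1:s, 2:s, 4:s, 6:s, 8:q1, 9:q2, 12:dot, 14:dot, 16:dot, 18:dot, 19:dot, 20:dot, 21:dot edges: (0,8,i); (4,9,i); (8,2,o); (8,4,o); (9,6,o); (12,6,hold); (14,2,hold); (16,2,hold); (18,2,hold); (19,4,hold); (20,6,hold); (21,6,hold)
step 5: rule r2; match: 0->9, 1->4, 2->6, 3->19; deleted nodes 19; deleted edges (19,4,hold); added nodes 22; added edges (22,6,hold); result: nodes: 0:s, 1:s, 2:s, 4:s, 6:s, 8:q1, 9:q2, 12:dot, 14:dot, 16:dot, 18:dot, 20:dot, 21:dot, 22:dot edges: (0,8,i); (4,9,i); (8,2,o); (8,4,o); (9,6,o); (12,6,hold); (14,2,hold); (16,2,hold); (18,2,hold); (20,6,hold); (21,6,hold); (22,6,hold)
final:
nodes: 0:s, 1:s, 2:s, 4:s, 6:s, 8:q1, 9:q2, 12:dot, 14:dot, 16:dot, 18:dot, 20:dot, 21:dot, 22:dot
edges: (0,8,i); (4,9,i); (8,2,o); (8,4,o); (9,6,o); (12,6,hold); (14,2,hold); (16,2,hold); (18,2,hold); (20,6,hold); (21,6,hold); (22,6,hold)


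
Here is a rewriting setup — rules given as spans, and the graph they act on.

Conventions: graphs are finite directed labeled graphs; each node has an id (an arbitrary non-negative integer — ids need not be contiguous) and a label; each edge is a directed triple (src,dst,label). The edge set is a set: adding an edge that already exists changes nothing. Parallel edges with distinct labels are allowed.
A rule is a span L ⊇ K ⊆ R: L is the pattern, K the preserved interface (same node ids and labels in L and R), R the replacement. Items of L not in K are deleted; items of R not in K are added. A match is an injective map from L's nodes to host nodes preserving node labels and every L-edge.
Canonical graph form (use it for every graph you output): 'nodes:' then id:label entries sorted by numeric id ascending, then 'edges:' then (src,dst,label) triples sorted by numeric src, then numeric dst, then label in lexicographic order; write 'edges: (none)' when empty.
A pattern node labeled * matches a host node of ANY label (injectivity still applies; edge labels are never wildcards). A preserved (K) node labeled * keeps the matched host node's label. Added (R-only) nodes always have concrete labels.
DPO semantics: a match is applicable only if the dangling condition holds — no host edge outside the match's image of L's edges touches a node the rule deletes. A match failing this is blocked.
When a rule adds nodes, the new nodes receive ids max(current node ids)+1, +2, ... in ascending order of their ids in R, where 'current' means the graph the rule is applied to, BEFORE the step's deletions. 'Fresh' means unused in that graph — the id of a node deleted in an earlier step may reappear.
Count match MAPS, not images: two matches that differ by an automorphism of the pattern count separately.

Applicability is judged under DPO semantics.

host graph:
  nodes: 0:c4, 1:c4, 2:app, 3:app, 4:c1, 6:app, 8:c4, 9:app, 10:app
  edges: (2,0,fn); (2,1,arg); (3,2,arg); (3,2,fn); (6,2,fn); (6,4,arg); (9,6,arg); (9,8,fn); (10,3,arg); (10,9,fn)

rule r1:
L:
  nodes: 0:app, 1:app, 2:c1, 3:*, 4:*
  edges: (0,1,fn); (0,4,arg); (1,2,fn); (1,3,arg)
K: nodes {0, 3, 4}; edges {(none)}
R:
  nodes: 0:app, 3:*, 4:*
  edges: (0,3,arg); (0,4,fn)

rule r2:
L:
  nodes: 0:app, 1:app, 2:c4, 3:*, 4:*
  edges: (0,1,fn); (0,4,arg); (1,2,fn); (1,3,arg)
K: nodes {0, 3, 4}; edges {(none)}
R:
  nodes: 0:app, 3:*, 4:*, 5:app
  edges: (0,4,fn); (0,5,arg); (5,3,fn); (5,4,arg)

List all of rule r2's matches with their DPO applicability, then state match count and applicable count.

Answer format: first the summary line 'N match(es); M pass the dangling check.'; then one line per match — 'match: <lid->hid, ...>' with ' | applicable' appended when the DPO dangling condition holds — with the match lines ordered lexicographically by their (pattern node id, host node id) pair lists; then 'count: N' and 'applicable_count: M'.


2 match(es); 1 pass the dangling check.
match: 0->6, 1->2, 2->0, 3->1, 4->4
match: 0->10, 1->9, 2->8, 3->6, 4->3 | applicable
count: 2
applicable_count: 1


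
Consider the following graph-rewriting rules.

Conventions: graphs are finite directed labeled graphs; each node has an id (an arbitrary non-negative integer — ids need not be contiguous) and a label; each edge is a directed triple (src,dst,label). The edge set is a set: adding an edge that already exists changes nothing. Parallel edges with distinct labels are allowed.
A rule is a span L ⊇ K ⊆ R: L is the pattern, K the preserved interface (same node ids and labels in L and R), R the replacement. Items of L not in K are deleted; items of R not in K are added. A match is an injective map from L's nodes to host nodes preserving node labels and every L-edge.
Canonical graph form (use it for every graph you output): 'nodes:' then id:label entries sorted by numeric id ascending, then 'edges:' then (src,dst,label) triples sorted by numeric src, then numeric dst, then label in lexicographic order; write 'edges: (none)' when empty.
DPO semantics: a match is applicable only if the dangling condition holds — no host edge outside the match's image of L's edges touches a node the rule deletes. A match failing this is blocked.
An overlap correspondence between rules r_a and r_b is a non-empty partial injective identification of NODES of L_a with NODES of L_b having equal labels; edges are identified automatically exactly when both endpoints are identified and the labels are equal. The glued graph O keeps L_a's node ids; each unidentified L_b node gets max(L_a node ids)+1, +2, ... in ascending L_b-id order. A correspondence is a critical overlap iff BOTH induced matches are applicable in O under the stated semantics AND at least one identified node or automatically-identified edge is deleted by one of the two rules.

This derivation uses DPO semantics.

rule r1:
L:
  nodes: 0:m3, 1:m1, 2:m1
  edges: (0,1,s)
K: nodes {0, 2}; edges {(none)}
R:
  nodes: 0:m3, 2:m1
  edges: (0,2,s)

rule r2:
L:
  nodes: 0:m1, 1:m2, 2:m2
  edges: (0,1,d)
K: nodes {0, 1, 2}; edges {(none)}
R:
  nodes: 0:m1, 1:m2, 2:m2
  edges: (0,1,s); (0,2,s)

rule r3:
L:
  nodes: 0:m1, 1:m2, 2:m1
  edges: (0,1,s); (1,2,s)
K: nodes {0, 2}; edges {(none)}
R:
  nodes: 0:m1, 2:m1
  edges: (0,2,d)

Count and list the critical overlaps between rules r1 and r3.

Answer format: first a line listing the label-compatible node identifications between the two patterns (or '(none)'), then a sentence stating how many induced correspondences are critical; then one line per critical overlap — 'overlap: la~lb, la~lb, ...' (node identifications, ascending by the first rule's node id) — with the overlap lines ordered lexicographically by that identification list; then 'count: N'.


label-compatible node identifications between L(r1) and L(r3): 1~0, 1~2, 2~0, 2~2
0 of the induced correspondences are critical overlaps of r1 and r3.
count: 0


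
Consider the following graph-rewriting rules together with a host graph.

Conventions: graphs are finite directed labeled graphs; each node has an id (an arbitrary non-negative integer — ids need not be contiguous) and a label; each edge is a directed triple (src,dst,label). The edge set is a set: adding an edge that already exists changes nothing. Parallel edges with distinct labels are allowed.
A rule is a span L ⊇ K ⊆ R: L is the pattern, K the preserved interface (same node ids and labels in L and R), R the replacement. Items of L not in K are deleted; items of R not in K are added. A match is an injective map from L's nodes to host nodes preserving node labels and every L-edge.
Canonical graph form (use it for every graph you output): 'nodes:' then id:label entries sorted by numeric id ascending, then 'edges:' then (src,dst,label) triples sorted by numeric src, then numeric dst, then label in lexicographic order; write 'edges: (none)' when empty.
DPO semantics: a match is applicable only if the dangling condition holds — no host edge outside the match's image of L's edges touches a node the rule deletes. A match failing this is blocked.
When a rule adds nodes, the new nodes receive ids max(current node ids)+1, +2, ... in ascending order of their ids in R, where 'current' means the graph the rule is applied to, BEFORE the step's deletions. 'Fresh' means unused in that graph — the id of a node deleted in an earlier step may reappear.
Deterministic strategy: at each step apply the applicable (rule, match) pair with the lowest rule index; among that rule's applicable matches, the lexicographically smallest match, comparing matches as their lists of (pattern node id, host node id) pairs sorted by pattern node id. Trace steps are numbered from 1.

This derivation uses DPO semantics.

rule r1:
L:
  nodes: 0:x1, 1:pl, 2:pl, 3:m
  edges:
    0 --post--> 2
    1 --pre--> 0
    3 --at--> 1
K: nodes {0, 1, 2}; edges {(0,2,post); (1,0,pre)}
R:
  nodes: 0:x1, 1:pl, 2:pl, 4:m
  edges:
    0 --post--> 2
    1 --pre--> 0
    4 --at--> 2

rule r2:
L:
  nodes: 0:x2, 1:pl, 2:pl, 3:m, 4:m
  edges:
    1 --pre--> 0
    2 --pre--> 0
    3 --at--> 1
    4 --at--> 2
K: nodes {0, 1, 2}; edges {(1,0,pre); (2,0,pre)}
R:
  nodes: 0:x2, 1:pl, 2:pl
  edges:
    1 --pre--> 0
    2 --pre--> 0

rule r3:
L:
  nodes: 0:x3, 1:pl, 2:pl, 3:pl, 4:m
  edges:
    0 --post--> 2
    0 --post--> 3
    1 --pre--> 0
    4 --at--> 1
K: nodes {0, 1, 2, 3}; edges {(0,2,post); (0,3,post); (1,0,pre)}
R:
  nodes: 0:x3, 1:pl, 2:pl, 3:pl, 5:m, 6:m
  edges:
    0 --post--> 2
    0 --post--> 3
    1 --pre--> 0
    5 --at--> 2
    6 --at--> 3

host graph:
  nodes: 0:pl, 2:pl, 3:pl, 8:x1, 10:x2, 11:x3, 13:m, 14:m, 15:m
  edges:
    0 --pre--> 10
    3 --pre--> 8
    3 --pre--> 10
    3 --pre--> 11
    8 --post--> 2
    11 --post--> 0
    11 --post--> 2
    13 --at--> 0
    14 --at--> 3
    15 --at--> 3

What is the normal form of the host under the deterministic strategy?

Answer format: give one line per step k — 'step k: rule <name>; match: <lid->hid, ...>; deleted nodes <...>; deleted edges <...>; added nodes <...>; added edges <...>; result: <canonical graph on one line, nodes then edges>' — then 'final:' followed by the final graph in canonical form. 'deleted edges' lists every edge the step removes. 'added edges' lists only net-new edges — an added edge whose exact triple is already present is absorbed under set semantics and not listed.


step 1: rule r1; match: 0->8, 1->3, 2->2, 3->14; deleted nodes 14; deleted edges (14,3,at); added nodes 16; added edges (16,2,at); result: nodes: 0:pl, 2:pl, 3:pl, 8:x1, 10:x2, 11:x3, 13:m, 15:m, 16:m edges: (0,10,pre); (3,8,pre); (3,10,pre); (3,11,pre); (8,2,post); (11,0,post); (11,2,post); (13,0,at); (15,3,at); (16,2,at)
step 2: rule r1; match: 0->8, 1->3, 2->2, 3->15; deleted nodes 15; deleted edges (15,3,at); added nodes 17; added edges (17,2,at); result: nodes: 0:pl, 2:pl, 3:pl, 8:x1, 10:x2, 11:x3, 13:m, 16:m, 17:m edges: (0,10,pre); (3,8,pre); (3,10,pre); (3,11,pre); (8,2,post); (11,0,post); (11,2,post); (13,0,at); (16,2,at); (17,2,at)
final:
nodes: 0:pl, 2:pl, 3:pl, 8:x1, 10:x2, 11:x3, 13:m, 16:m, 17:m
edges: (0,10,pre); (3,8,pre); (3,10,pre); (3,11,pre); (8,2,post); (11,0,post); (11,2,post); (13,0,at); (16,2,at); (17,2,at)


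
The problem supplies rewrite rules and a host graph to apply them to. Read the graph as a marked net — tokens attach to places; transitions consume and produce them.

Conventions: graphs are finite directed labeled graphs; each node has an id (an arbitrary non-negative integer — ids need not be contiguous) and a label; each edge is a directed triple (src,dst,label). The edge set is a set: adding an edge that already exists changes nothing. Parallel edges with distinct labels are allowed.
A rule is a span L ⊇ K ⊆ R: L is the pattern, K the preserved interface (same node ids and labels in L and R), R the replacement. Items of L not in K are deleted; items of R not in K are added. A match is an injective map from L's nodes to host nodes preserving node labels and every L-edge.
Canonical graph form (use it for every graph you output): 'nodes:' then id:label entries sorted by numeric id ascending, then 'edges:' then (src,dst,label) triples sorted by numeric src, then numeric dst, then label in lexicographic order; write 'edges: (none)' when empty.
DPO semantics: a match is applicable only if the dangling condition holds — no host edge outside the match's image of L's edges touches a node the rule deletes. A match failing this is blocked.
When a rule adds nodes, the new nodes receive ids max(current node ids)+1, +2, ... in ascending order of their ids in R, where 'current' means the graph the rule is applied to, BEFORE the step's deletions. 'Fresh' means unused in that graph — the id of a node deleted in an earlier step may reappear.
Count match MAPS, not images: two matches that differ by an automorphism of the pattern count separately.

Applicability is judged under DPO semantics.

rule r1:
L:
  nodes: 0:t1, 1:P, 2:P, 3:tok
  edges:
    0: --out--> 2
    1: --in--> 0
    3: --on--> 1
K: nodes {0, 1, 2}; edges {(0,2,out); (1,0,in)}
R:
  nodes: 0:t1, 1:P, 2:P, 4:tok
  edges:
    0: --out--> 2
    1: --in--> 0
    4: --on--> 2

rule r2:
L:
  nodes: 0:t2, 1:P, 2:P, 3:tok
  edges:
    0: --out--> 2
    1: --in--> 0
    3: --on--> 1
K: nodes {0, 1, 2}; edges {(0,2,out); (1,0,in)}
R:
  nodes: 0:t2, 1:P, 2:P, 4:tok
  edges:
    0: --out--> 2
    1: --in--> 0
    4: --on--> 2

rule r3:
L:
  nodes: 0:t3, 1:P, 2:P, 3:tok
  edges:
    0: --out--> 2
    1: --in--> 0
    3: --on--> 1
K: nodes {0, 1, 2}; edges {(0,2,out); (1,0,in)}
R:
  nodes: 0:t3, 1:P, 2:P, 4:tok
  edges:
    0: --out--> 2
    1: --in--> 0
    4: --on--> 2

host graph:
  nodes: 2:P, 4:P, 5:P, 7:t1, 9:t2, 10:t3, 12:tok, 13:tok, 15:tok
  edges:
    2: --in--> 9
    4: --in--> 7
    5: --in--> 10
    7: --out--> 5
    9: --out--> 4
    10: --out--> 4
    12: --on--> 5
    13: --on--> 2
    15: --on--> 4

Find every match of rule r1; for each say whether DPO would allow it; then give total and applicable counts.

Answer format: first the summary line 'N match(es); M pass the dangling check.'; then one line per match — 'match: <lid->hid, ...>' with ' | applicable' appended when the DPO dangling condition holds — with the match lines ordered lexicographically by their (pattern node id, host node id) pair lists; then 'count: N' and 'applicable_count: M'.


1 match(es); 1 pass the dangling check.
match: 0->7, 1->4, 2->5, 3->15 | applicable
count: 1
applicable_count: 1


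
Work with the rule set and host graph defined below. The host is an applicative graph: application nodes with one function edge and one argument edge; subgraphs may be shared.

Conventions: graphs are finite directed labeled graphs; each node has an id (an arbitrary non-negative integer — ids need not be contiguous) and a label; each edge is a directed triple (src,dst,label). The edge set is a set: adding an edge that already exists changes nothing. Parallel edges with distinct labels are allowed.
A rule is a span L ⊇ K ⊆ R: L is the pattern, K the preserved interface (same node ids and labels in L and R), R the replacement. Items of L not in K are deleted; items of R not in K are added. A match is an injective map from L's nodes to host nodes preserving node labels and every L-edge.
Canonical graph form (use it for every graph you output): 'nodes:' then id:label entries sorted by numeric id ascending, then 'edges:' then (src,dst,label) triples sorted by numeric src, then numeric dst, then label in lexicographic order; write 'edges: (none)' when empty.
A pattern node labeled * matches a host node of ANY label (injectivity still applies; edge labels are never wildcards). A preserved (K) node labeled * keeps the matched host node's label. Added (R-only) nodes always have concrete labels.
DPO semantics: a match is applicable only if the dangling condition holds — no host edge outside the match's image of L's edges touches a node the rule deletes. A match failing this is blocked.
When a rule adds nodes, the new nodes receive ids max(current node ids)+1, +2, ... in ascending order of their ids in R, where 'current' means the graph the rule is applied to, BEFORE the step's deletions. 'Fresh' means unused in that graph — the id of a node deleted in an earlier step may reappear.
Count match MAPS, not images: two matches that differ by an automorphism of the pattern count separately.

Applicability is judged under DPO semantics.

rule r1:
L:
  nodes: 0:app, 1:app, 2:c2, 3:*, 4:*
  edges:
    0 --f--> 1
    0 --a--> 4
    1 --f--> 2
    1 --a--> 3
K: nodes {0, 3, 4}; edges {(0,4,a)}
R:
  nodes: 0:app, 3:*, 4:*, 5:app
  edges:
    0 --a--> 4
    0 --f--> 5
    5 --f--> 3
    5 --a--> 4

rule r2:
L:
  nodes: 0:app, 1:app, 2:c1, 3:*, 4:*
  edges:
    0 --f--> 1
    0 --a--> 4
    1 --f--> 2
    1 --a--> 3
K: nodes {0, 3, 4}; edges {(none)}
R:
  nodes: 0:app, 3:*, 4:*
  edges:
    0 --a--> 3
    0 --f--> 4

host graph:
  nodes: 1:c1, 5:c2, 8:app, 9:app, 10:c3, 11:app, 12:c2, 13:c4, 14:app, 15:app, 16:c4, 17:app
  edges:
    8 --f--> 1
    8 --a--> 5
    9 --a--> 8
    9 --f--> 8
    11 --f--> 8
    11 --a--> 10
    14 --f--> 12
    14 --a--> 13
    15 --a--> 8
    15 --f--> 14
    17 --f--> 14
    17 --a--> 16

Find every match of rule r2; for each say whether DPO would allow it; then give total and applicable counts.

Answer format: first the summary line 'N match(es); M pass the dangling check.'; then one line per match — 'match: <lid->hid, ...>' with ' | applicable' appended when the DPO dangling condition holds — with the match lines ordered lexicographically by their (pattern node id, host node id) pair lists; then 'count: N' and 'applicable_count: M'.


1 match(es); 0 pass the dangling check.
match: 0->11, 1->8, 2->1, 3->5, 4->10
count: 1
applicable_count: 0


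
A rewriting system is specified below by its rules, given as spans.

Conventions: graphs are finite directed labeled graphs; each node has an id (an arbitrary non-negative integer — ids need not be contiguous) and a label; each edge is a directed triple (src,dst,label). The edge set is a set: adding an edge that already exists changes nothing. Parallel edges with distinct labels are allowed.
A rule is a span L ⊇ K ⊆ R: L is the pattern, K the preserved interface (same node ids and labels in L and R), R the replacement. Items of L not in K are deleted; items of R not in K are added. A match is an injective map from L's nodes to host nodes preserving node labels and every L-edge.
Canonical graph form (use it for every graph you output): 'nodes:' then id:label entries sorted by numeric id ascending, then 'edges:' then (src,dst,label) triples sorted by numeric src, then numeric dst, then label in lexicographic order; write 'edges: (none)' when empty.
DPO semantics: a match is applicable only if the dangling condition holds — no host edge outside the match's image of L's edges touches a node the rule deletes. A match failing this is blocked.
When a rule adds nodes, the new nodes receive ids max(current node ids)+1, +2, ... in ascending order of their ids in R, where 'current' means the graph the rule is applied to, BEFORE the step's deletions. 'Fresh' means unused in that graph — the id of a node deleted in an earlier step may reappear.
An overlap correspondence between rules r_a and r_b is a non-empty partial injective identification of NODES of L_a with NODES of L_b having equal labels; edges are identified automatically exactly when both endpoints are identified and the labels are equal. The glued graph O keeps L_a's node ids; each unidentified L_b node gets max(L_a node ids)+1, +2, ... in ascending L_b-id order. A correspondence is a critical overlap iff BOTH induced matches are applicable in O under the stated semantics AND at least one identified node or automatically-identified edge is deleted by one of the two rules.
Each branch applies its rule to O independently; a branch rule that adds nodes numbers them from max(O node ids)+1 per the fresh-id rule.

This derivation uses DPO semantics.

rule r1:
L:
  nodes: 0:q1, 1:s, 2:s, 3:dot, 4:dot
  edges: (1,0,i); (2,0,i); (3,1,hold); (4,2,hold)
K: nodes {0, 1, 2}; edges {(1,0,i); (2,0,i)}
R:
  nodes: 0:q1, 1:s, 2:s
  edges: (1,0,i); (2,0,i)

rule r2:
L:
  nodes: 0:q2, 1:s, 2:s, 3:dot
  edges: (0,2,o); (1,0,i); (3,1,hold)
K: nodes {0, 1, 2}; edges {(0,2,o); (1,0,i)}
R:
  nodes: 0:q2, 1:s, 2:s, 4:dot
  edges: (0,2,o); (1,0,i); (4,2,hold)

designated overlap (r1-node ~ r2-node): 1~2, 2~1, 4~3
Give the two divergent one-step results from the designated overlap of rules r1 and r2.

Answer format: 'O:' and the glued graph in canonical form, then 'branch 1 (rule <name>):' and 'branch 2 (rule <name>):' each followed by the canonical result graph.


O:
nodes: 0:q1, 1:s, 2:s, 3:dot, 4:dot, 5:q2
edges: (1,0,i); (2,0,i); (2,5,i); (3,1,hold); (4,2,hold); (5,1,o)
branch 1 (rule r1):
nodes: 0:q1, 1:s, 2:s, 5:q2
edges: (1,0,i); (2,0,i); (2,5,i); (5,1,o)
branch 2 (rule r2):
nodes: 0:q1, 1:s, 2:s, 3:dot, 5:q2, 6:dot
edges: (1,0,i); (2,0,i); (2,5,i); (3,1,hold); (5,1,o); (6,1,hold)
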